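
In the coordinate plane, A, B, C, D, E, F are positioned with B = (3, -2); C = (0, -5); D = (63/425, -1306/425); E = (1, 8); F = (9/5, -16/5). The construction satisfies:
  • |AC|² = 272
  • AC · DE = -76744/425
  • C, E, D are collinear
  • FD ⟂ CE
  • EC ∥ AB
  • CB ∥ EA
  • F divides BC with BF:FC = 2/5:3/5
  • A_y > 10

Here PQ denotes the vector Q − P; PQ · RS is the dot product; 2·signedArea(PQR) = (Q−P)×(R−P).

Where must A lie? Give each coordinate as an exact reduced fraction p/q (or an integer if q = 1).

1. A_x = 4  [EC ∥ AB ∩ CB ∥ EA]
2. A_y = 11  [EC ∥ AB ∩ CB ∥ EA]
   → A = (4, 11)

A = (4, 11)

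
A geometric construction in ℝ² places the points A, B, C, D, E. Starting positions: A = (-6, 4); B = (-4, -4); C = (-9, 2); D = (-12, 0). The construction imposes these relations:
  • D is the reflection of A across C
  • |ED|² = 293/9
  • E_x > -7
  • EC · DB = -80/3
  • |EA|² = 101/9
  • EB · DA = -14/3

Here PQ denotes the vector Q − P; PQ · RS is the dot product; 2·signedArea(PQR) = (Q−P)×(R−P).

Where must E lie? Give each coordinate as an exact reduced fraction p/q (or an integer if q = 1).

E = (-19/3, 2/3)

1. E_x = -19/3  [EB · DA = -14/3 ∩ EC · DB = -80/3]
2. E_y = 2/3  [EB · DA = -14/3 ∩ EC · DB = -80/3]
   → E = (-19/3, 2/3)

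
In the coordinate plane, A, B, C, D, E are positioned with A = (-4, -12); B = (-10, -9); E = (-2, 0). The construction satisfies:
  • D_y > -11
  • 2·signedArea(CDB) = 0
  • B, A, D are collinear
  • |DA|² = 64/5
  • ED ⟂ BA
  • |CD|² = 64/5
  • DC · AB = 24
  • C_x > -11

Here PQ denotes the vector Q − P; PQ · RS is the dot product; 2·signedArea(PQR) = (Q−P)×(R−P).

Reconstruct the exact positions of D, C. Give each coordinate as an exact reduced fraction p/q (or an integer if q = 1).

1. D_x = -36/5  [B, A, D are collinear ∩ ED ⟂ BA]
2. D_y = -52/5  [B, A, D are collinear ∩ ED ⟂ BA]
   → D = (-36/5, -52/5)
3. C_x = -52/5  [2·signedArea(CDB) = 0 ∩ DC · AB = 24]
4. C_y = -44/5  [2·signedArea(CDB) = 0 ∩ DC · AB = 24]
   → C = (-52/5, -44/5)

C = (-52/5, -44/5)
D = (-36/5, -52/5)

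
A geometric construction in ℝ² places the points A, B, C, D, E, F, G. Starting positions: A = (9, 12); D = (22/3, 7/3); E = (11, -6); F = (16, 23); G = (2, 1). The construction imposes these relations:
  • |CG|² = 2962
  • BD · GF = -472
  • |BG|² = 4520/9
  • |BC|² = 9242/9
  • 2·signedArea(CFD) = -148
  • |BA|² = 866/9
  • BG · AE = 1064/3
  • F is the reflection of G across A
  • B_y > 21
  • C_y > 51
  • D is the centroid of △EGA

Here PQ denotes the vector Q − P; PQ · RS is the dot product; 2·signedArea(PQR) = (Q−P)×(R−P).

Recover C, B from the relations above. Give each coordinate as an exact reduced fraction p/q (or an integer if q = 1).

1. C_x = 21  [line 62/3·x + -26/3·y + 50/3 = 0 ∩ |CG|² = 2962]
2. C_y = 52  [line 62/3·x + -26/3·y + 50/3 = 0 ∩ |CG|² = 2962]
   → C = (21, 52)
3. B_x = 32/3  [BG · AE = 1064/3 ∩ BD · GF = -472]
4. B_y = 65/3  [BG · AE = 1064/3 ∩ BD · GF = -472]
   → B = (32/3, 65/3)

B = (32/3, 65/3)
C = (21, 52)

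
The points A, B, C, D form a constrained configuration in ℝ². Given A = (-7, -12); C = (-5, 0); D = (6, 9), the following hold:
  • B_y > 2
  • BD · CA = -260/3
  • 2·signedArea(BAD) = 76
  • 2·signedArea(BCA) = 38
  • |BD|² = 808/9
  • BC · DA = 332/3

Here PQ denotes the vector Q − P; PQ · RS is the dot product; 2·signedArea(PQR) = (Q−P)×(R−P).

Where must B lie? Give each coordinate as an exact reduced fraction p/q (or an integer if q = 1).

B = (-4/3, 3)

1. B_x = -4/3  [BD · CA = -260/3 ∩ 2·signedArea(BAD) = 76]
2. B_y = 3  [BD · CA = -260/3 ∩ 2·signedArea(BAD) = 76]
   → B = (-4/3, 3)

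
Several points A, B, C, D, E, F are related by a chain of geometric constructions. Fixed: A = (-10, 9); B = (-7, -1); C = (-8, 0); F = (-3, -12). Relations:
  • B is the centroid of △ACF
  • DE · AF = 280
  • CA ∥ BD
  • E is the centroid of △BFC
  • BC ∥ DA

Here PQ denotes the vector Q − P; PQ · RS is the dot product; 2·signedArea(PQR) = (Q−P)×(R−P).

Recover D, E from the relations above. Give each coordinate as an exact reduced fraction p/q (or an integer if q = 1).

1. D_x = -9  [BC ∥ DA ∩ CA ∥ BD]
2. D_y = 8  [BC ∥ DA ∩ CA ∥ BD]
   → D = (-9, 8)
3. E_x = -6  [E is the centroid of △BFC]
4. E_y = -13/3  [E is the centroid of △BFC]
   → E = (-6, -13/3)

D = (-9, 8)
E = (-6, -13/3)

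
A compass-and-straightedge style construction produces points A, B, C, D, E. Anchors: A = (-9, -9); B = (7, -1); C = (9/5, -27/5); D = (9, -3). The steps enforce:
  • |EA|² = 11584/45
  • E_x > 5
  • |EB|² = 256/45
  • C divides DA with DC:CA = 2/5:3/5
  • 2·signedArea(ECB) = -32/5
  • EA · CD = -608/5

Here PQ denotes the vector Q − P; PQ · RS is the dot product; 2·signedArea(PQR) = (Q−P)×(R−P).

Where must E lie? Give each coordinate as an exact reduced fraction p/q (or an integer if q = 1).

E = (89/15, -47/15)

1. E_x = 89/15  [2·signedArea(ECB) = -32/5 ∩ EA · CD = -608/5]
2. E_y = -47/15  [2·signedArea(ECB) = -32/5 ∩ EA · CD = -608/5]
   → E = (89/15, -47/15)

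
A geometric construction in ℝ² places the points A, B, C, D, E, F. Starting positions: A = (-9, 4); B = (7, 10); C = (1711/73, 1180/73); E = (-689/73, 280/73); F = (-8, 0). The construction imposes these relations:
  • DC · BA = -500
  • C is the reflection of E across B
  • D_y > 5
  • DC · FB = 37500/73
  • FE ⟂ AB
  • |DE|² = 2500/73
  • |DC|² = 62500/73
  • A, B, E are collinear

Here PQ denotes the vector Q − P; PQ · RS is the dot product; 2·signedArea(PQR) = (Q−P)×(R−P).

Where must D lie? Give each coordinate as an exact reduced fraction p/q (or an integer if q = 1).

D = (-289/73, 430/73)

1. D_x = -289/73  [DC · FB = 37500/73 ∩ DC · BA = -500]
2. D_y = 430/73  [DC · FB = 37500/73 ∩ DC · BA = -500]
   → D = (-289/73, 430/73)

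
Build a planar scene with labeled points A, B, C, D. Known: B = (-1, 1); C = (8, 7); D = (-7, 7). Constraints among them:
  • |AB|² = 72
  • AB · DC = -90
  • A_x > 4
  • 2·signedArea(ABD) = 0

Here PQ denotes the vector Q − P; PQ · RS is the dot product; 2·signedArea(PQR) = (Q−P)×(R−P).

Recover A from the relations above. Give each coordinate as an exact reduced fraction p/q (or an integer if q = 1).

A = (5, -5)

1. A_x = 5  [2·signedArea(ABD) = 0 ∩ AB · DC = -90]
2. A_y = -5  [2·signedArea(ABD) = 0 ∩ AB · DC = -90]
   → A = (5, -5)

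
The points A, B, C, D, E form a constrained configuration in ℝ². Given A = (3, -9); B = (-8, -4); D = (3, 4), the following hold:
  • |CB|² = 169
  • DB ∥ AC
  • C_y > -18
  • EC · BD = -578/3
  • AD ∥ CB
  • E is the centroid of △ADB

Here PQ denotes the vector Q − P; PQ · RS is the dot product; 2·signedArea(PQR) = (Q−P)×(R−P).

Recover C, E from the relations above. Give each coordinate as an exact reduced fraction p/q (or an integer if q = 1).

C = (-8, -17)
E = (-2/3, -3)

1. C_x = -8  [AD ∥ CB ∩ DB ∥ AC]
2. C_y = -17  [AD ∥ CB ∩ DB ∥ AC]
   → C = (-8, -17)
3. E_x = -2/3  [E is the centroid of △ADB]
4. E_y = -3  [E is the centroid of △ADB]
   → E = (-2/3, -3)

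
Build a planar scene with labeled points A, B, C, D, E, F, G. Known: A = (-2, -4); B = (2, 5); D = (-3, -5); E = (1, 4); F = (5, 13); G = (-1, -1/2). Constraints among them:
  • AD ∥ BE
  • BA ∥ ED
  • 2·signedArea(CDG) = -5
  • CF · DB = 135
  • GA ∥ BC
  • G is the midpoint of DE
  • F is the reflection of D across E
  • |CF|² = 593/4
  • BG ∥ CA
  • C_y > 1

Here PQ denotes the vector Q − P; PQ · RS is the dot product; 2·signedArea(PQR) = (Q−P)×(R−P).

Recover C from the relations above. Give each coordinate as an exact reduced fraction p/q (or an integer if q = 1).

1. C_x = 1  [BG ∥ CA ∩ GA ∥ BC]
2. C_y = 3/2  [BG ∥ CA ∩ GA ∥ BC]
   → C = (1, 3/2)

C = (1, 3/2)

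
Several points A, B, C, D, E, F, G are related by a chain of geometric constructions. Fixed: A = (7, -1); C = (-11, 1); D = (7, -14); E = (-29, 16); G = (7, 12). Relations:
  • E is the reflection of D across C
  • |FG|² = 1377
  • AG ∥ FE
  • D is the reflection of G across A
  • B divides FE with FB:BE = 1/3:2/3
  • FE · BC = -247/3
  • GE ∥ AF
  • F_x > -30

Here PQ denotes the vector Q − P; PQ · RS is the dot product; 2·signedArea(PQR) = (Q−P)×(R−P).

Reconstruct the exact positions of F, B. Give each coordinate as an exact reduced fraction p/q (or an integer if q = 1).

B = (-29, 22/3)
F = (-29, 3)

1. F_x = -29  [AG ∥ FE ∩ GE ∥ AF]
2. F_y = 3  [AG ∥ FE ∩ GE ∥ AF]
   → F = (-29, 3)
3. B_x = -29  [B divides FE with FB:BE = 1/3:2/3]
4. B_y = 22/3  [B divides FE with FB:BE = 1/3:2/3]
   → B = (-29, 22/3)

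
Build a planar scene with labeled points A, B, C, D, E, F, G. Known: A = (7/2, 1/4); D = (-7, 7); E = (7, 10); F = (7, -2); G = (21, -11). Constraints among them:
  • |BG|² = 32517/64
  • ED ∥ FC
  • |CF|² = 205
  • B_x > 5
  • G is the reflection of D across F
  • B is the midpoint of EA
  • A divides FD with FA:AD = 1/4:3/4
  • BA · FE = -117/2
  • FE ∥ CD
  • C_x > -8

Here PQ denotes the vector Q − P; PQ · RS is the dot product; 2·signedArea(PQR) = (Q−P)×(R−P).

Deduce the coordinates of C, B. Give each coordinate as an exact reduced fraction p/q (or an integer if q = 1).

1. C_x = -7  [FE ∥ CD ∩ ED ∥ FC]
2. C_y = -5  [FE ∥ CD ∩ ED ∥ FC]
   → C = (-7, -5)
3. B_x = 21/4  [B is the midpoint of EA]
4. B_y = 41/8  [B is the midpoint of EA]
   → B = (21/4, 41/8)

B = (21/4, 41/8)
C = (-7, -5)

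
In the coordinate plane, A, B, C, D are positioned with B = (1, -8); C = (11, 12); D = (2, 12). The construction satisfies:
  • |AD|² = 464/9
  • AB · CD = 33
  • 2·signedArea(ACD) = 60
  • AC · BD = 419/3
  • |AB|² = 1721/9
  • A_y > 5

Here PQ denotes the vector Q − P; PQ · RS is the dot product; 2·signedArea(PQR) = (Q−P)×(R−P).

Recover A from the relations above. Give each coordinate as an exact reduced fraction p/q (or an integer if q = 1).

A = (14/3, 16/3)

1. A_x = 14/3  [AC · BD = 419/3 ∩ 2·signedArea(ACD) = 60]
2. A_y = 16/3  [AC · BD = 419/3 ∩ 2·signedArea(ACD) = 60]
   → A = (14/3, 16/3)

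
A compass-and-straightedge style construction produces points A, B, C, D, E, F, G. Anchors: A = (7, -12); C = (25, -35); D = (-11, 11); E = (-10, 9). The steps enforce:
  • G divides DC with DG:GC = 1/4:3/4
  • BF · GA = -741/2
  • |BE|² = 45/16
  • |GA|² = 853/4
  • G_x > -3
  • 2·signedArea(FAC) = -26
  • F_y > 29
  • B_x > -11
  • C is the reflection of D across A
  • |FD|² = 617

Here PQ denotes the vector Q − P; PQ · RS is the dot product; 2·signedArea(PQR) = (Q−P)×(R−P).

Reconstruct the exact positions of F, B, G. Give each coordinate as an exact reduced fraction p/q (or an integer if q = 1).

B = (-43/4, 21/2)
F = (-27, 30)
G = (-2, -1/2)

1. F_x = -27  [line 23·x + 18·y + 81 = 0 ∩ |FD|² = 617]
2. F_y = 30  [line 23·x + 18·y + 81 = 0 ∩ |FD|² = 617]
   → F = (-27, 30)
3. G_x = -2  [G divides DC with DG:GC = 1/4:3/4]
4. G_y = -1/2  [G divides DC with DG:GC = 1/4:3/4]
   → G = (-2, -1/2)
5. B_x = -43/4  [line -9·x + 23/2·y + -435/2 = 0 ∩ |BE|² = 45/16]
6. B_y = 21/2  [line -9·x + 23/2·y + -435/2 = 0 ∩ |BE|² = 45/16]
   → B = (-43/4, 21/2)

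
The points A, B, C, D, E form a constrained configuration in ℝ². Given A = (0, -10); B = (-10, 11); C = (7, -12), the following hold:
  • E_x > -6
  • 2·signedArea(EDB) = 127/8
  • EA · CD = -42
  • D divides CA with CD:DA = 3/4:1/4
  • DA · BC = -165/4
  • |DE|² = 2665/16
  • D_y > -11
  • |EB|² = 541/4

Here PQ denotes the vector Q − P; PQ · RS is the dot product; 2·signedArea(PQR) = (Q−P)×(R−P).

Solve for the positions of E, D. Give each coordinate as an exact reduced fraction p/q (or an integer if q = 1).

D = (7/4, -21/2)
E = (-5, 1/2)

1. D_x = 7/4  [D divides CA with CD:DA = 3/4:1/4]
2. D_y = -21/2  [D divides CA with CD:DA = 3/4:1/4]
   → D = (7/4, -21/2)
3. E_x = -5  [2·signedArea(EDB) = 127/8 ∩ EA · CD = -42]
4. E_y = 1/2  [2·signedArea(EDB) = 127/8 ∩ EA · CD = -42]
   → E = (-5, 1/2)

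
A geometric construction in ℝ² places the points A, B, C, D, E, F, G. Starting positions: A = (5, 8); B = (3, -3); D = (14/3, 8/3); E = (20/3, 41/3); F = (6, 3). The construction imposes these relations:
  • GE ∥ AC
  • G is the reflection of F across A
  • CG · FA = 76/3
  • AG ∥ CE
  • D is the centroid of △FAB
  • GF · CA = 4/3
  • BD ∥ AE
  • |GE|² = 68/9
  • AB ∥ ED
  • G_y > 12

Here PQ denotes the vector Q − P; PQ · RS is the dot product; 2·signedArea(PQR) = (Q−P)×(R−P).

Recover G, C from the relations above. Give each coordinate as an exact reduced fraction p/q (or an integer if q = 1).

C = (23/3, 26/3)
G = (4, 13)

1. G_x = 4  [G is the reflection of F across A]
2. G_y = 13  [G is the reflection of F across A]
   → G = (4, 13)
3. C_x = 23/3  [AG ∥ CE ∩ GE ∥ AC]
4. C_y = 26/3  [AG ∥ CE ∩ GE ∥ AC]
   → C = (23/3, 26/3)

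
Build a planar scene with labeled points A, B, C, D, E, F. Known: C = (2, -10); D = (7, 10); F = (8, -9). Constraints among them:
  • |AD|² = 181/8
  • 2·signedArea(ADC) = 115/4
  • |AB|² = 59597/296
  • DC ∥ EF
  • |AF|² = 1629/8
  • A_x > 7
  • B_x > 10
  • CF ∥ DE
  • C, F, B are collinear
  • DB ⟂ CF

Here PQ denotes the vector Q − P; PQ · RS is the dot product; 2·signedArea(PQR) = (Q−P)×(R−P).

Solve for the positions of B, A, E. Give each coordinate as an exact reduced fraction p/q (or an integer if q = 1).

1. B_x = 374/37  [C, F, B are collinear ∩ DB ⟂ CF]
2. B_y = -320/37  [C, F, B are collinear ∩ DB ⟂ CF]
   → B = (374/37, -320/37)
3. A_x = 29/4  [line 20·x + -5·y + -475/4 = 0 ∩ |AF|² = 1629/8]
4. A_y = 21/4  [line 20·x + -5·y + -475/4 = 0 ∩ |AF|² = 1629/8]
   → A = (29/4, 21/4)
5. E_x = 13  [DC ∥ EF ∩ CF ∥ DE]
6. E_y = 11  [DC ∥ EF ∩ CF ∥ DE]
   → E = (13, 11)

A = (29/4, 21/4)
B = (374/37, -320/37)
E = (13, 11)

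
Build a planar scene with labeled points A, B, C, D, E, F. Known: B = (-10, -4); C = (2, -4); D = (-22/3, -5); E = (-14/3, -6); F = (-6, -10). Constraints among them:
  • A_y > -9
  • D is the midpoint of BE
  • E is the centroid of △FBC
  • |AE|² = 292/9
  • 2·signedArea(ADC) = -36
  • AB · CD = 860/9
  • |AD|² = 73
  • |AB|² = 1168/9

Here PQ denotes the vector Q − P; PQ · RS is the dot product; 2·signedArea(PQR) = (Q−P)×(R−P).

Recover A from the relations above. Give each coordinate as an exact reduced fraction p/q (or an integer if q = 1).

A = (2/3, -8)

1. A_x = 2/3  [AB · CD = 860/9 ∩ 2·signedArea(ADC) = -36]
2. A_y = -8  [AB · CD = 860/9 ∩ 2·signedArea(ADC) = -36]
   → A = (2/3, -8)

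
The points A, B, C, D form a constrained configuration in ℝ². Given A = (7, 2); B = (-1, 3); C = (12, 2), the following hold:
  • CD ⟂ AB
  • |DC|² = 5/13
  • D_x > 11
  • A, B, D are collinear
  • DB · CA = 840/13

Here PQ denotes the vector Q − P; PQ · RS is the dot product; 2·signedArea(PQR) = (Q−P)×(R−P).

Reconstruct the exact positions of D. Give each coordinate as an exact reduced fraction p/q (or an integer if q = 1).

1. D_x = 155/13  [A, B, D are collinear ∩ CD ⟂ AB]
2. D_y = 18/13  [A, B, D are collinear ∩ CD ⟂ AB]
   → D = (155/13, 18/13)

D = (155/13, 18/13)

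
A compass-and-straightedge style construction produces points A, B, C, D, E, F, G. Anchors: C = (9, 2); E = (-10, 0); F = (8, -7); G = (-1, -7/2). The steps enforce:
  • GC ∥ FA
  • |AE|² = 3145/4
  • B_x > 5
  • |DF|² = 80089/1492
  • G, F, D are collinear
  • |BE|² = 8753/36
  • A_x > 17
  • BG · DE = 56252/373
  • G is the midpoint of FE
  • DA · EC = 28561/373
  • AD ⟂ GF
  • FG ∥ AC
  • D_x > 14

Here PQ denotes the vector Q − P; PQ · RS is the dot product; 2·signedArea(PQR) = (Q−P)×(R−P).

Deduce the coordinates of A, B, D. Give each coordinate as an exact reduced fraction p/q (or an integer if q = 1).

A = (18, -3/2)
B = (16/3, -17/6)
D = (5531/373, -7203/746)

1. A_x = 18  [FG ∥ AC ∩ GC ∥ FA]
2. A_y = -3/2  [FG ∥ AC ∩ GC ∥ FA]
   → A = (18, -3/2)
3. D_x = 5531/373  [G, F, D are collinear ∩ AD ⟂ GF]
4. D_y = -7203/746  [G, F, D are collinear ∩ AD ⟂ GF]
   → D = (5531/373, -7203/746)
5. B_x = 16/3  [line 9261/373·x + -7203/746·y + -238385/1492 = 0 ∩ |BE|² = 8753/36]
6. B_y = -17/6  [line 9261/373·x + -7203/746·y + -238385/1492 = 0 ∩ |BE|² = 8753/36]
   → B = (16/3, -17/6)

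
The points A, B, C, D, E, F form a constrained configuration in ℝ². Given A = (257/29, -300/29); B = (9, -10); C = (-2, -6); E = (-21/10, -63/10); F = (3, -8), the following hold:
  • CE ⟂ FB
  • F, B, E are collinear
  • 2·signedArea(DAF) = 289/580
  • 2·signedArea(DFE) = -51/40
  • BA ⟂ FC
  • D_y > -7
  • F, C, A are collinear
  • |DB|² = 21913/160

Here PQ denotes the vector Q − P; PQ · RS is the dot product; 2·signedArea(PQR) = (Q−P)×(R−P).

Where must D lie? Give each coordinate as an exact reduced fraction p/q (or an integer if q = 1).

1. D_x = -81/40  [2·signedArea(DAF) = 289/580 ∩ 2·signedArea(DFE) = -51/40]
2. D_y = -243/40  [2·signedArea(DAF) = 289/580 ∩ 2·signedArea(DFE) = -51/40]
   → D = (-81/40, -243/40)

D = (-81/40, -243/40)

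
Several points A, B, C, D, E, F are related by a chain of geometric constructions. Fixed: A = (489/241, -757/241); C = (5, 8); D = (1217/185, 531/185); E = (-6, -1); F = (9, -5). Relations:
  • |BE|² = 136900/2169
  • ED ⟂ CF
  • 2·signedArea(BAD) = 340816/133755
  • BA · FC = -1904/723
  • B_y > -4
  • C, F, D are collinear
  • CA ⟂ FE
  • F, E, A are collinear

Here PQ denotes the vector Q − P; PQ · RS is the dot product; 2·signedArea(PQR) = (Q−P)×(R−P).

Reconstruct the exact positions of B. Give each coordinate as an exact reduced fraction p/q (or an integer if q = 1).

1. B_x = 404/241  [BA · FC = -1904/723 ∩ 2·signedArea(BAD) = 340816/133755]
2. B_y = -2203/723  [BA · FC = -1904/723 ∩ 2·signedArea(BAD) = 340816/133755]
   → B = (404/241, -2203/723)

B = (404/241, -2203/723)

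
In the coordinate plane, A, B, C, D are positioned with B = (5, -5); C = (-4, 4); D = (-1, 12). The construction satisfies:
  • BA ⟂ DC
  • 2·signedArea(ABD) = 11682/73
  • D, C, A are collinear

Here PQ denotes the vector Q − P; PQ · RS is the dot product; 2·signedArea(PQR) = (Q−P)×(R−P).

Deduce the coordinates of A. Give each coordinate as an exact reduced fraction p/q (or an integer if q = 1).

1. A_x = -427/73  [D, C, A are collinear ∩ BA ⟂ DC]
2. A_y = -68/73  [D, C, A are collinear ∩ BA ⟂ DC]
   → A = (-427/73, -68/73)

A = (-427/73, -68/73)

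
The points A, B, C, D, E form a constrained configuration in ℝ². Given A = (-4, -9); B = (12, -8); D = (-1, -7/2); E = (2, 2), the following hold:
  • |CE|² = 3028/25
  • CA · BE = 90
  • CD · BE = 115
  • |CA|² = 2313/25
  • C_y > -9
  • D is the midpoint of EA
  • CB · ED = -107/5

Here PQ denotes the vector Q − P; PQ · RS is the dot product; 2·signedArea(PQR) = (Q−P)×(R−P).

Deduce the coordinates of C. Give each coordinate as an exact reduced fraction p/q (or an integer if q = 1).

1. C_x = 28/5  [CB · ED = -107/5 ∩ CD · BE = 115]
2. C_y = -42/5  [CB · ED = -107/5 ∩ CD · BE = 115]
   → C = (28/5, -42/5)

C = (28/5, -42/5)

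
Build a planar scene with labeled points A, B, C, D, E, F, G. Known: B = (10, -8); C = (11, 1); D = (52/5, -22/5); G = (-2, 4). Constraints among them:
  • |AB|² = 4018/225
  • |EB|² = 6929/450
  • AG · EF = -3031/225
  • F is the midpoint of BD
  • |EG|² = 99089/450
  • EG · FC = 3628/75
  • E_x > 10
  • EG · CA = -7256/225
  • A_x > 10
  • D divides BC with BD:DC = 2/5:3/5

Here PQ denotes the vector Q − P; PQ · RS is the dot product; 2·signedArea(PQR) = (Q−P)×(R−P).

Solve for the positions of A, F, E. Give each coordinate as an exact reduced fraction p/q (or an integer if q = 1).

A = (157/15, -19/5)
E = (313/30, -41/10)
F = (51/5, -31/5)

1. F_x = 51/5  [F is the midpoint of BD]
2. F_y = -31/5  [F is the midpoint of BD]
   → F = (51/5, -31/5)
3. E_x = 313/30  [line -4/5·x + -36/5·y + -1588/75 = 0 ∩ |EB|² = 6929/450]
4. E_y = -41/10  [line -4/5·x + -36/5·y + -1588/75 = 0 ∩ |EB|² = 6929/450]
   → E = (313/30, -41/10)
5. A_x = 157/15  [AG · EF = -3031/225 ∩ EG · CA = -7256/225]
6. A_y = -19/5  [AG · EF = -3031/225 ∩ EG · CA = -7256/225]
   → A = (157/15, -19/5)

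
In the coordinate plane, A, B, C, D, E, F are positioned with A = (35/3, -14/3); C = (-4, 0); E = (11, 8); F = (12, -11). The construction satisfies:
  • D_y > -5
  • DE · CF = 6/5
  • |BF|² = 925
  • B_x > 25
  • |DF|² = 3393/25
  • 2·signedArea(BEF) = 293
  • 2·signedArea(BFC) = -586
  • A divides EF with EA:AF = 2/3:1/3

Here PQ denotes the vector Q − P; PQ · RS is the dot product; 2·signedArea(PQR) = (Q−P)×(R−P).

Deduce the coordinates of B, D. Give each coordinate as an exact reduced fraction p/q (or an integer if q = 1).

1. B_x = 26  [2·signedArea(BEF) = 293 ∩ 2·signedArea(BFC) = -586]
2. B_y = 16  [2·signedArea(BEF) = 293 ∩ 2·signedArea(BFC) = -586]
   → B = (26, 16)
3. D_x = 12/5  [line -16·x + 11·y + 434/5 = 0 ∩ |DF|² = 3393/25]
4. D_y = -22/5  [line -16·x + 11·y + 434/5 = 0 ∩ |DF|² = 3393/25]
   → D = (12/5, -22/5)

B = (26, 16)
D = (12/5, -22/5)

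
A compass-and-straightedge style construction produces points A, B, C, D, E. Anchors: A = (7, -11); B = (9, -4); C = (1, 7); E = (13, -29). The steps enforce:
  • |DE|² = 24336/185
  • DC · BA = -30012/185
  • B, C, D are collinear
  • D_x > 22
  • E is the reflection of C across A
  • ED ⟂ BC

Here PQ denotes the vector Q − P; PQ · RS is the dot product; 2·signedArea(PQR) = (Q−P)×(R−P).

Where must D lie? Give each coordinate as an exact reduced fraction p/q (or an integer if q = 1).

1. D_x = 4121/185  [B, C, D are collinear ∩ ED ⟂ BC]
2. D_y = -4117/185  [B, C, D are collinear ∩ ED ⟂ BC]
   → D = (4121/185, -4117/185)

D = (4121/185, -4117/185)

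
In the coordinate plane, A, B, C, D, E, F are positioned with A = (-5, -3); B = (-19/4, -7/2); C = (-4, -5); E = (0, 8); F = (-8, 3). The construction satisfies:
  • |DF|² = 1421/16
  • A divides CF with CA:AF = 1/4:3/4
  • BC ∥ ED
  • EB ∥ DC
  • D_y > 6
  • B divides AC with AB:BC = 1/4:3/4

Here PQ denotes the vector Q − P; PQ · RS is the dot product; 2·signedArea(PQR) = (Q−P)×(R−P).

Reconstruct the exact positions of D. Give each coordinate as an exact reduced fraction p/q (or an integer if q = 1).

D = (3/4, 13/2)

1. D_x = 3/4  [EB ∥ DC ∩ BC ∥ ED]
2. D_y = 13/2  [EB ∥ DC ∩ BC ∥ ED]
   → D = (3/4, 13/2)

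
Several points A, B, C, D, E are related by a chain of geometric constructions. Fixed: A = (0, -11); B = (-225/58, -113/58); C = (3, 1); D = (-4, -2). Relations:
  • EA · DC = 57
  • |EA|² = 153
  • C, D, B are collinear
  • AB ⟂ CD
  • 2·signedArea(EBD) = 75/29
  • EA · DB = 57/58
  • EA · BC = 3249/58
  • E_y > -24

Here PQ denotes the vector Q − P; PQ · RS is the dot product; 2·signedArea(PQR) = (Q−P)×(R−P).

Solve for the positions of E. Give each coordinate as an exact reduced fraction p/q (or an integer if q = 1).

1. E_x = -3  [2·signedArea(EBD) = 75/29 ∩ EA · DB = 57/58]
2. E_y = -23  [2·signedArea(EBD) = 75/29 ∩ EA · DB = 57/58]
   → E = (-3, -23)

E = (-3, -23)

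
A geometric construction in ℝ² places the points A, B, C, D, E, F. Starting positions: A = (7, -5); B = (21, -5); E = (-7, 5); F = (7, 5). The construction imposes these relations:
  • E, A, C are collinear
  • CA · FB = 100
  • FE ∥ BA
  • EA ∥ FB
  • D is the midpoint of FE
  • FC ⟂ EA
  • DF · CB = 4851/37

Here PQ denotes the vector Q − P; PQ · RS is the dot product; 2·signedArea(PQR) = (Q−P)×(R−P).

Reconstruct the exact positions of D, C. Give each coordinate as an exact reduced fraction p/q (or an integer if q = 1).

C = (84/37, -60/37)
D = (0, 5)

1. D_x = 0  [D is the midpoint of FE]
2. D_y = 5  [D is the midpoint of FE]
   → D = (0, 5)
3. C_x = 84/37  [E, A, C are collinear ∩ FC ⟂ EA]
4. C_y = -60/37  [E, A, C are collinear ∩ FC ⟂ EA]
   → C = (84/37, -60/37)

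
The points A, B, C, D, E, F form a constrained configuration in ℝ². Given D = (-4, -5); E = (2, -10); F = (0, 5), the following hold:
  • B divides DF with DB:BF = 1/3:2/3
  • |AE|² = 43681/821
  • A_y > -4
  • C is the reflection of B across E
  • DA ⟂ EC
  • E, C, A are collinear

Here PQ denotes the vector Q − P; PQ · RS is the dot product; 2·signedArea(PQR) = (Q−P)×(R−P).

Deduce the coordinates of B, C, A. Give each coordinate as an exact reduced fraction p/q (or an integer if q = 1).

A = (-1284/821, -2985/821)
B = (-8/3, -5/3)
C = (20/3, -55/3)

1. B_x = -8/3  [B divides DF with DB:BF = 1/3:2/3]
2. B_y = -5/3  [B divides DF with DB:BF = 1/3:2/3]
   → B = (-8/3, -5/3)
3. C_x = 20/3  [C is the reflection of B across E]
4. C_y = -55/3  [C is the reflection of B across E]
   → C = (20/3, -55/3)
5. A_x = -1284/821  [E, C, A are collinear ∩ DA ⟂ EC]
6. A_y = -2985/821  [E, C, A are collinear ∩ DA ⟂ EC]
   → A = (-1284/821, -2985/821)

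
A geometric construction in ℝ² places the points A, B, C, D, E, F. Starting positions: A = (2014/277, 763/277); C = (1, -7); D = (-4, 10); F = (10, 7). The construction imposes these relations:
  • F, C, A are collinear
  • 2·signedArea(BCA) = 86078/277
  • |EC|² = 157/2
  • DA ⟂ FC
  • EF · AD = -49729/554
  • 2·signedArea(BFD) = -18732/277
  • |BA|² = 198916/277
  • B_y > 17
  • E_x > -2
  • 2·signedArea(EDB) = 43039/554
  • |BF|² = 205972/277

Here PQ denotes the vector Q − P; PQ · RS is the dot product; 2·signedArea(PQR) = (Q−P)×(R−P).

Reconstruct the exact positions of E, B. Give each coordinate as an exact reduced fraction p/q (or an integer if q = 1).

1. E_x = -3/2  [line 3122/277·x + -2007/277·y + 15387/554 = 0 ∩ |EC|² = 157/2]
2. E_y = 3/2  [line 3122/277·x + -2007/277·y + 15387/554 = 0 ∩ |EC|² = 157/2]
   → E = (-3/2, 3/2)
3. B_x = -4230/277  [2·signedArea(EDB) = 43039/554 ∩ 2·signedArea(BFD) = -18732/277]
4. B_y = 4777/277  [2·signedArea(EDB) = 43039/554 ∩ 2·signedArea(BFD) = -18732/277]
   → B = (-4230/277, 4777/277)

B = (-4230/277, 4777/277)
E = (-3/2, 3/2)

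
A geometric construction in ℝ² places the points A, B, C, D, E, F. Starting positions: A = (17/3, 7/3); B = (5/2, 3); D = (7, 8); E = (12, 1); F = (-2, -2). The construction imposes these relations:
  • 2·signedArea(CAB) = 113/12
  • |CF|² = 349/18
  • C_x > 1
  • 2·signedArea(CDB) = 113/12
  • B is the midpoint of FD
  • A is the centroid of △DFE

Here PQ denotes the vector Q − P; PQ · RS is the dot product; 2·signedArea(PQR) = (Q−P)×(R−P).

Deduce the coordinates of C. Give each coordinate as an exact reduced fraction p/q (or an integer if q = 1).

1. C_x = 11/6  [2·signedArea(CDB) = 113/12 ∩ 2·signedArea(CAB) = 113/12]
2. C_y = 1/6  [2·signedArea(CDB) = 113/12 ∩ 2·signedArea(CAB) = 113/12]
   → C = (11/6, 1/6)

C = (11/6, 1/6)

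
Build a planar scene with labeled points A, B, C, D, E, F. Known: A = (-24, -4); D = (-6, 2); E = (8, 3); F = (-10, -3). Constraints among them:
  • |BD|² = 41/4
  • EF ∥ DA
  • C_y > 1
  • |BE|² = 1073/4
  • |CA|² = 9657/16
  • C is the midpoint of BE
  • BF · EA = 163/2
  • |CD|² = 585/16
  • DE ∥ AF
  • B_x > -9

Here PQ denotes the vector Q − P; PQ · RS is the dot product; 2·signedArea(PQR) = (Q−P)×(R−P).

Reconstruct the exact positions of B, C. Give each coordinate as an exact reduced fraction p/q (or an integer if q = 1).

1. B_x = -8  [line 32·x + 7·y + 519/2 = 0 ∩ |BE|² = 1073/4]
2. B_y = -1/2  [line 32·x + 7·y + 519/2 = 0 ∩ |BE|² = 1073/4]
   → B = (-8, -1/2)
3. C_x = 0  [C is the midpoint of BE]
4. C_y = 5/4  [C is the midpoint of BE]
   → C = (0, 5/4)

B = (-8, -1/2)
C = (0, 5/4)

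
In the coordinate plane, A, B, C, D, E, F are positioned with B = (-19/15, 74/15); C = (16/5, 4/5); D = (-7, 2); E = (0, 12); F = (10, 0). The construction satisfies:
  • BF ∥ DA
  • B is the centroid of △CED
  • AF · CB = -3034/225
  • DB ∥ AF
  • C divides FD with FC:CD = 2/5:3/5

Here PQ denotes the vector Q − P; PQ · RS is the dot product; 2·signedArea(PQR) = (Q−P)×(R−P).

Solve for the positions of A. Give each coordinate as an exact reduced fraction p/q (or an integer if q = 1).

A = (64/15, -44/15)

1. A_x = 64/15  [DB ∥ AF ∩ BF ∥ DA]
2. A_y = -44/15  [DB ∥ AF ∩ BF ∥ DA]
   → A = (64/15, -44/15)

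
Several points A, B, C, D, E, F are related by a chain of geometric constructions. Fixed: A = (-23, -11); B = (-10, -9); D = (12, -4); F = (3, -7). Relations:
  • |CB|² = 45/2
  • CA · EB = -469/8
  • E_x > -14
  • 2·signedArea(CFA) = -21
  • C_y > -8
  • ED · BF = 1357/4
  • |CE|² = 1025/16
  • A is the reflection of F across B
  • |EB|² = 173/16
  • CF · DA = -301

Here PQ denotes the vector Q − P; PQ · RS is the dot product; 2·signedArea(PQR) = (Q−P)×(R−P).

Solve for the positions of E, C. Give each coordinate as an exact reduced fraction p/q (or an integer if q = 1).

C = (-11/2, -15/2)
E = (-53/4, -19/2)

1. E_x = -53/4  [line -13·x + -2·y + -765/4 = 0 ∩ |EB|² = 173/16]
2. E_y = -19/2  [line -13·x + -2·y + -765/4 = 0 ∩ |EB|² = 173/16]
   → E = (-53/4, -19/2)
3. C_x = -11/2  [CA · EB = -469/8 ∩ 2·signedArea(CFA) = -21]
4. C_y = -15/2  [CA · EB = -469/8 ∩ 2·signedArea(CFA) = -21]
   → C = (-11/2, -15/2)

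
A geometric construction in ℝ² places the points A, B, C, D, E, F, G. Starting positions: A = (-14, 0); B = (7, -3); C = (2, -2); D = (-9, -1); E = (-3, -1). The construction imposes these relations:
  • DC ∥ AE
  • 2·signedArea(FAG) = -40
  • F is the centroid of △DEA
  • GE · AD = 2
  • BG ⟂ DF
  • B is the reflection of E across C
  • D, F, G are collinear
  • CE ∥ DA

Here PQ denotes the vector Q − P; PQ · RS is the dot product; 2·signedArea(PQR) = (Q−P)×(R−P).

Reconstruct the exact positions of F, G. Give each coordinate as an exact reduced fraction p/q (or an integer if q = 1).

F = (-26/3, -2/3)
G = (-2, 6)

1. F_x = -26/3  [F is the centroid of △DEA]
2. F_y = -2/3  [F is the centroid of △DEA]
   → F = (-26/3, -2/3)
3. G_x = -2  [D, F, G are collinear ∩ BG ⟂ DF]
4. G_y = 6  [D, F, G are collinear ∩ BG ⟂ DF]
   → G = (-2, 6)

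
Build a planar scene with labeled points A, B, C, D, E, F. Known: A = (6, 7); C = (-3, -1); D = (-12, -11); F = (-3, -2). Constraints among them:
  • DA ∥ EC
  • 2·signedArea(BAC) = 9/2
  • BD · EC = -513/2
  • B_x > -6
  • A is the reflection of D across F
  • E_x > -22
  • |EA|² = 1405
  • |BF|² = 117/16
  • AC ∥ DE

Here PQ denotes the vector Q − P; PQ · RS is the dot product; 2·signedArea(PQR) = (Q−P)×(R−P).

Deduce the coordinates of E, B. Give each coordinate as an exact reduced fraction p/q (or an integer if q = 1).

1. E_x = -21  [DA ∥ EC ∩ AC ∥ DE]
2. E_y = -19  [DA ∥ EC ∩ AC ∥ DE]
   → E = (-21, -19)
3. B_x = -21/4  [2·signedArea(BAC) = 9/2 ∩ BD · EC = -513/2]
4. B_y = -7/2  [2·signedArea(BAC) = 9/2 ∩ BD · EC = -513/2]
   → B = (-21/4, -7/2)

B = (-21/4, -7/2)
E = (-21, -19)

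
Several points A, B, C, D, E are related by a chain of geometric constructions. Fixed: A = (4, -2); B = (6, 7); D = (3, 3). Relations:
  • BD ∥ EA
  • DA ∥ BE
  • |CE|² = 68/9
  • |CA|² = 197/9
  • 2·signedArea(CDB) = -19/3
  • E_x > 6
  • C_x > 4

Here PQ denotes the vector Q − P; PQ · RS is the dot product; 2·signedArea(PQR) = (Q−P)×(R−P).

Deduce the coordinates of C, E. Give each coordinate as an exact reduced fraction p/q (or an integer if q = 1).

C = (13/3, 8/3)
E = (7, 2)

1. C_x = 13/3  [line -4·x + 3·y + 28/3 = 0 ∩ |CA|² = 197/9]
2. C_y = 8/3  [line -4·x + 3·y + 28/3 = 0 ∩ |CA|² = 197/9]
   → C = (13/3, 8/3)
3. E_x = 7  [BD ∥ EA ∩ DA ∥ BE]
4. E_y = 2  [BD ∥ EA ∩ DA ∥ BE]
   → E = (7, 2)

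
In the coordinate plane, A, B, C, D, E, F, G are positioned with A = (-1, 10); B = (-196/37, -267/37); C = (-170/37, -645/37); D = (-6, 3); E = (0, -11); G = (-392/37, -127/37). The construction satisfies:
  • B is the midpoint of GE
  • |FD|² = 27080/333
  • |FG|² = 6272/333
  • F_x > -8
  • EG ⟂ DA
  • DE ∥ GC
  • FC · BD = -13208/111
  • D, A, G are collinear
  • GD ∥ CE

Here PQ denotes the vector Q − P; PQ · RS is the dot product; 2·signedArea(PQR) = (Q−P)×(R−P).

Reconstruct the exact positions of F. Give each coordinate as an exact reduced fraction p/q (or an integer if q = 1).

1. F_x = -784/111  [line 26/37·x + -378/37·y + -6202/111 = 0 ∩ |FG|² = 6272/333]
2. F_y = -661/111  [line 26/37·x + -378/37·y + -6202/111 = 0 ∩ |FG|² = 6272/333]
   → F = (-784/111, -661/111)

F = (-784/111, -661/111)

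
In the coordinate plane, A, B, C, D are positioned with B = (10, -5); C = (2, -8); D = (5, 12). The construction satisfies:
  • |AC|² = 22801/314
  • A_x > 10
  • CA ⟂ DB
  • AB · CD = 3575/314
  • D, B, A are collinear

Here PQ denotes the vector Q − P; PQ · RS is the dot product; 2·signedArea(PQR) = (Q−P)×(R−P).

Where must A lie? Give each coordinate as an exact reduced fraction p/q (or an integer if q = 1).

A = (3195/314, -1757/314)

1. A_x = 3195/314  [D, B, A are collinear ∩ CA ⟂ DB]
2. A_y = -1757/314  [D, B, A are collinear ∩ CA ⟂ DB]
   → A = (3195/314, -1757/314)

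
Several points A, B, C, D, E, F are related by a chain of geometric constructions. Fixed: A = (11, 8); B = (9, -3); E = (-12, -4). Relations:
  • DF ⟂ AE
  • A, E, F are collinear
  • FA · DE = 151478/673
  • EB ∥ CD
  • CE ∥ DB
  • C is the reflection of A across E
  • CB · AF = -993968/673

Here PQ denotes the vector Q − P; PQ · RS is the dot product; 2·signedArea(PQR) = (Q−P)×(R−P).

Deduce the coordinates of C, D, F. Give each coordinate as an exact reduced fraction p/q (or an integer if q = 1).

1. C_x = -35  [C is the reflection of A across E]
2. C_y = -16  [C is the reflection of A across E]
   → C = (-35, -16)
3. D_x = -14  [CE ∥ DB ∩ EB ∥ CD]
4. D_y = -15  [CE ∥ DB ∩ EB ∥ CD]
   → D = (-14, -15)
5. F_x = -12170/673  [A, E, F are collinear ∩ DF ⟂ AE]
6. F_y = -4828/673  [A, E, F are collinear ∩ DF ⟂ AE]
   → F = (-12170/673, -4828/673)

C = (-35, -16)
D = (-14, -15)
F = (-12170/673, -4828/673)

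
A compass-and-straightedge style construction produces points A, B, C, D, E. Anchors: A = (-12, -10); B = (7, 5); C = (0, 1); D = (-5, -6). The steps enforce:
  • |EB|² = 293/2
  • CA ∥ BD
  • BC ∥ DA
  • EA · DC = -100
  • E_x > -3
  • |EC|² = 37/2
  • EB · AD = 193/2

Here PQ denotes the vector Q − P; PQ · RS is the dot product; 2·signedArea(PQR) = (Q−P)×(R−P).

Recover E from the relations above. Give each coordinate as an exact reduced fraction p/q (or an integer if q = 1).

1. E_x = -5/2  [EB · AD = 193/2 ∩ EA · DC = -100]
2. E_y = -5/2  [EB · AD = 193/2 ∩ EA · DC = -100]
   → E = (-5/2, -5/2)

E = (-5/2, -5/2)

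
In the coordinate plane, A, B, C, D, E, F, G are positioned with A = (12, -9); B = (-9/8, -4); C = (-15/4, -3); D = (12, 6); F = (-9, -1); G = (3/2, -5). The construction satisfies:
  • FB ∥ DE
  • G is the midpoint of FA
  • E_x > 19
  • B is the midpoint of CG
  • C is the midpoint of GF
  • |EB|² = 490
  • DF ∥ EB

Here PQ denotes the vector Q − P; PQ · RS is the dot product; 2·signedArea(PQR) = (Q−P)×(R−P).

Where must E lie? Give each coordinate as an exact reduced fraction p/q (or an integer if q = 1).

E = (159/8, 3)

1. E_x = 159/8  [DF ∥ EB ∩ FB ∥ DE]
2. E_y = 3  [DF ∥ EB ∩ FB ∥ DE]
   → E = (159/8, 3)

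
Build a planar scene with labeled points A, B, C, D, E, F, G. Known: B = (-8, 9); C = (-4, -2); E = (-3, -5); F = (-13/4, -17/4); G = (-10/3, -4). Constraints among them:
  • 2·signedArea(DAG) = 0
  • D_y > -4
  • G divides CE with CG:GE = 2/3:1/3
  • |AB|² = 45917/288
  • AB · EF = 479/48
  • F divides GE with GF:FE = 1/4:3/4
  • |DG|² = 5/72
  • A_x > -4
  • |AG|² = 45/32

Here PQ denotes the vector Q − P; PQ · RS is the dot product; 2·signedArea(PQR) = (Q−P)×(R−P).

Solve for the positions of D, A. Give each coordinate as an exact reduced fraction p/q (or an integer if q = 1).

1. A_x = -89/24  [line 1/4·x + -3/4·y + -59/48 = 0 ∩ |AG|² = 45/32]
2. A_y = -23/8  [line 1/4·x + -3/4·y + -59/48 = 0 ∩ |AG|² = 45/32]
   → A = (-89/24, -23/8)
3. D_x = -41/12  [line 9/8·x + 3/8·y + 21/4 = 0 ∩ |DG|² = 5/72]
4. D_y = -15/4  [line 9/8·x + 3/8·y + 21/4 = 0 ∩ |DG|² = 5/72]
   → D = (-41/12, -15/4)

A = (-89/24, -23/8)
D = (-41/12, -15/4)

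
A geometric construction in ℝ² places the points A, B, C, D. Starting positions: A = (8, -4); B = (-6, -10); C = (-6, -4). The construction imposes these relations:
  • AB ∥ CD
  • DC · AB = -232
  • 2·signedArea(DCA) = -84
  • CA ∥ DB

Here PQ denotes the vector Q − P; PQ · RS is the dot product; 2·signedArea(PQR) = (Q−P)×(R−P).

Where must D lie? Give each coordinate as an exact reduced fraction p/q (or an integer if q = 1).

1. D_x = -20  [CA ∥ DB ∩ AB ∥ CD]
2. D_y = -10  [CA ∥ DB ∩ AB ∥ CD]
   → D = (-20, -10)

D = (-20, -10)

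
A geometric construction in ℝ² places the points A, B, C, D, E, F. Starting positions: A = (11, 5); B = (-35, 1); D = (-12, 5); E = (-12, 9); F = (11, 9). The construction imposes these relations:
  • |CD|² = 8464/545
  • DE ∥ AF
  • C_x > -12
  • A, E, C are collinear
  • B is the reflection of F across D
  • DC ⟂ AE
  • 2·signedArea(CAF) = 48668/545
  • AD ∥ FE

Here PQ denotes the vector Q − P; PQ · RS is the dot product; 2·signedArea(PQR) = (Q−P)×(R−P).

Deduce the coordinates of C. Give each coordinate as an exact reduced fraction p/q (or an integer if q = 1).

1. C_x = -6172/545  [A, E, C are collinear ∩ DC ⟂ AE]
2. C_y = 4841/545  [A, E, C are collinear ∩ DC ⟂ AE]
   → C = (-6172/545, 4841/545)

C = (-6172/545, 4841/545)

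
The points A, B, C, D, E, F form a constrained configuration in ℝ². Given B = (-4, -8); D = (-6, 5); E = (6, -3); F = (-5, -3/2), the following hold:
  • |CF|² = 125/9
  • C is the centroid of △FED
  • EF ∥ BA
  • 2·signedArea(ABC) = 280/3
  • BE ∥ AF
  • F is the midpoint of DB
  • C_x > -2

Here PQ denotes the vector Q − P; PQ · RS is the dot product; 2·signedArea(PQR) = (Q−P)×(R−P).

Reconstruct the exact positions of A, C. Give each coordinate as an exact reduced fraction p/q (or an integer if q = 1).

A = (-15, -13/2)
C = (-5/3, 1/6)

1. A_x = -15  [BE ∥ AF ∩ EF ∥ BA]
2. A_y = -13/2  [BE ∥ AF ∩ EF ∥ BA]
   → A = (-15, -13/2)
3. C_x = -5/3  [C is the centroid of △FED]
4. C_y = 1/6  [C is the centroid of △FED]
   → C = (-5/3, 1/6)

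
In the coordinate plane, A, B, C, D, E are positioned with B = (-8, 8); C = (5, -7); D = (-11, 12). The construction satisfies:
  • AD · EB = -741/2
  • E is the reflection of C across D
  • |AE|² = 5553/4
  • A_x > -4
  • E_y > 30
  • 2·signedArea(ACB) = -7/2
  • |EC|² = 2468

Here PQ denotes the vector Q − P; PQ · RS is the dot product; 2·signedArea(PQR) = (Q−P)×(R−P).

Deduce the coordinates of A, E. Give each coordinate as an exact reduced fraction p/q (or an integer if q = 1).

A = (-3, 5/2)
E = (-27, 31)

1. E_x = -27  [E is the reflection of C across D]
2. E_y = 31  [E is the reflection of C across D]
   → E = (-27, 31)
3. A_x = -3  [2·signedArea(ACB) = -7/2 ∩ AD · EB = -741/2]
4. A_y = 5/2  [2·signedArea(ACB) = -7/2 ∩ AD · EB = -741/2]
   → A = (-3, 5/2)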